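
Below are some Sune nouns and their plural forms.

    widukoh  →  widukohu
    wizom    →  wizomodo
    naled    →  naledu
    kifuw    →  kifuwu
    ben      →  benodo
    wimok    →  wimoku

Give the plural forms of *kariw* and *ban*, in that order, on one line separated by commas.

The suffix is conditioned by the final consonant: -odo when the stem ends in a nasal (*wizom*, *ben*); -u when the stem ends in a non-nasal consonant (*widukoh*, *naled*, *kifuw*, *wimok*).
Since the final consonant of *kariw* is /w/ (non-nasal), it takes -u, giving *kariwu*.
*ban*: final consonant = /n/, a nasal → -odo → *banodo*.

kariwu, banodo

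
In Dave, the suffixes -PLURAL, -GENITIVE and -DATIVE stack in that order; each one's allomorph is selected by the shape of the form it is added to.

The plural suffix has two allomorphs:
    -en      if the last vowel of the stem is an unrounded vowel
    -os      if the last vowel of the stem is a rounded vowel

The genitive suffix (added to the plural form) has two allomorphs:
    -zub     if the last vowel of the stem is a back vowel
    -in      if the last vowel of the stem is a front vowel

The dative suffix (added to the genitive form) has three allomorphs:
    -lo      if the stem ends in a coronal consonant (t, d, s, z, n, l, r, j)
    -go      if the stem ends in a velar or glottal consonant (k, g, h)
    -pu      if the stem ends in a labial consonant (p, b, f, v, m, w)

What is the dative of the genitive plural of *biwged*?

The last vowel of *biwged* is /e/, which is an unrounded vowel, so the plural suffix is -en, giving *biwgeden*.
The plural form *biwgeden*: last vowel = /e/, a front vowel → -in → *biwgedenin*.
The final consonant of the genitive form *biwgedenin* is /n/, which is coronal, so the dative suffix is -lo, giving *biwgedeninlo*.

biwgedeninlo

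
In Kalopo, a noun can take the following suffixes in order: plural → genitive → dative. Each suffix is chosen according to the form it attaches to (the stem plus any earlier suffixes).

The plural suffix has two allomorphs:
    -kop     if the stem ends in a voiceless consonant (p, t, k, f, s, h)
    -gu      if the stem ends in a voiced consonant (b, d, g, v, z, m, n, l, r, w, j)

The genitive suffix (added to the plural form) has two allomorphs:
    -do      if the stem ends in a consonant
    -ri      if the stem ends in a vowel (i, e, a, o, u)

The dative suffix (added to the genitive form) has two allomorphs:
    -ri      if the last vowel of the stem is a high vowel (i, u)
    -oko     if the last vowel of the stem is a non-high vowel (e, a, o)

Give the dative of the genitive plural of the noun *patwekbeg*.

patwekbegguriri

*patwekbeg*: final consonant = /g/, voiced → -gu → *patwekbeggu*.
The plural form *patwekbeggu* — final sound /u/ (a vowel) → -ri → *patwekbegguri*.
The genitive form *patwekbegguri*: last vowel = /i/, a high vowel → -ri → *patwekbegguriri*.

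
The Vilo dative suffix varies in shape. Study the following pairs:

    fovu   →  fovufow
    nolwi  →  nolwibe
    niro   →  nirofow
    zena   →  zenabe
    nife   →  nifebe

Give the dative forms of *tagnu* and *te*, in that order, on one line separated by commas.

The suffix is conditioned by the last vowel: -fow when the last vowel of the stem is a rounded vowel (*fovu*, *niro*); -be when the last vowel of the stem is an unrounded vowel (*nolwi*, *zena*, *nife*).
The last vowel of *tagnu* is /u/, which is a rounded vowel, so the suffix is -fow, giving *tagnufow*.
The last vowel of *te* is /e/, which is an unrounded vowel, so the suffix is -be, giving *tebe*.

tagnufow, tebe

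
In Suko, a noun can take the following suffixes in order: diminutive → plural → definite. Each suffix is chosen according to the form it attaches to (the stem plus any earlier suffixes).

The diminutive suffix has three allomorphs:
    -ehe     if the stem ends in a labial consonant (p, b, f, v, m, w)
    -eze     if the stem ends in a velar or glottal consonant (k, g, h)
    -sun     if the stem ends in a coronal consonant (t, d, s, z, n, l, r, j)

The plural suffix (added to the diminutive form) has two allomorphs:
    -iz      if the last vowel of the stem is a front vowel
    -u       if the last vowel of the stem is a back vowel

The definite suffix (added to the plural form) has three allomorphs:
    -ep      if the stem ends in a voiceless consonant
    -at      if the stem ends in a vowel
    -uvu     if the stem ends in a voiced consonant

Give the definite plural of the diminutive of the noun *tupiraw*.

Since the final consonant of *tupiraw* is /w/ (labial), it takes -ehe, giving *tupirawehe*.
The diminutive form *tupirawehe*: last vowel = /e/, a front vowel → -iz → *tupiraweheiz*.
Since the final sound of the plural form *tupiraweheiz* is /z/ (a voiced consonant), it takes -uvu, giving *tupiraweheizuvu*.

tupiraweheizuvu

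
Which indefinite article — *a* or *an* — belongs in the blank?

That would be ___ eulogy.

The indefinite article is chosen by the initial *sound* of the following word, not its spelling.
*eulogy* begins with the sound /juː/ (eu pronounced /juː/) — a consonant sound.
So the article is *a*: That would be a eulogy.

a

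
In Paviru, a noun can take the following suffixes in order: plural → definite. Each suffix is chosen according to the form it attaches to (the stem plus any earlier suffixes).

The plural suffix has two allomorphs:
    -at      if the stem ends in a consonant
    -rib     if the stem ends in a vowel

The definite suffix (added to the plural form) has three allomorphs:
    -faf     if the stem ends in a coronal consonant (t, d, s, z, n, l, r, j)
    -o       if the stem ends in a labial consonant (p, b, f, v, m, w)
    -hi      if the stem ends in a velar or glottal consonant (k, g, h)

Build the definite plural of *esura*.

esuraribo

The final sound of *esura* is /a/, which is a vowel, so the plural suffix is -rib, giving *esurarib*.
The plural form *esurarib*: final consonant = /b/, labial → -o → *esuraribo*.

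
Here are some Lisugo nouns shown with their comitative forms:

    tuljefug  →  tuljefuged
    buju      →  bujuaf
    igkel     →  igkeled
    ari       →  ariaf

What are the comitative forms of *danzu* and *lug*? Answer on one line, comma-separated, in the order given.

The suffix is conditioned by the final sound: -ed when the stem ends in a consonant (*tuljefug*, *igkel*); -af when the stem ends in a vowel (*buju*, *ari*).
*danzu* — final sound /u/ (a vowel) → -af → *danzuaf*.
Since the final sound of *lug* is /g/ (a consonant), it takes -ed, giving *luged*.

danzuaf, luged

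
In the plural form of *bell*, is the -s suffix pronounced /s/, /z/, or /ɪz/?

The stem *bell* ends in a voiced non-sibilant sound.
The plural suffix surfaces as /ɪz/ after sibilants, /s/ after other voiceless consonants, and /z/ after other voiced sounds.
So the plural -s on *bell* is pronounced /z/.

/z/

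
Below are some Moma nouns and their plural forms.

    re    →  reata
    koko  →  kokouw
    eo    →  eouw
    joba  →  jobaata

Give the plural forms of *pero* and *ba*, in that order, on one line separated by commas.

perouw, baata

The alternation tracks the last vowel of the stem — -uw when the last vowel of the stem is a rounded vowel (*koko*, *eo*); -ata when the last vowel of the stem is an unrounded vowel (*re*, *joba*).
*pero* — last vowel /o/ (a rounded vowel) → -uw → *perouw*.
*ba*: last vowel = /a/, an unrounded vowel → -ata → *baata*.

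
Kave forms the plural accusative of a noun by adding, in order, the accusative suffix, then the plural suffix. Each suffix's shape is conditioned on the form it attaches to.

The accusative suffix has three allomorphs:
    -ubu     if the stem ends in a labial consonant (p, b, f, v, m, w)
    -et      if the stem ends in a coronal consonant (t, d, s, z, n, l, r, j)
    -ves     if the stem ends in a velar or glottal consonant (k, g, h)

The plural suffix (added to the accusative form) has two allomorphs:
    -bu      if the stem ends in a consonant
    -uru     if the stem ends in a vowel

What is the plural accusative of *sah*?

sahvesbu

Since the final consonant of *sah* is /h/ (velar/glottal), it takes -ves, giving *sahves*.
The accusative form *sahves*: final sound = /s/, a consonant → -bu → *sahvesbu*.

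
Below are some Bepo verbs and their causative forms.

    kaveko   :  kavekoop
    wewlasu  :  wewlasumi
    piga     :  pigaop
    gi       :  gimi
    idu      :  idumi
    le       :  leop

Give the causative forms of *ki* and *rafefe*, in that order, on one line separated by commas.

Looking at the last vowel of each stem: -mi when the last vowel of the stem is a high vowel (*wewlasu*, *gi*, *idu*); -op when the last vowel of the stem is a non-high vowel (*kaveko*, *piga*, *le*).
*ki*: last vowel = /i/, a high vowel → -mi → *kimi*.
*rafefe* — last vowel /e/ (a non-high vowel) → -op → *rafefeop*.

kimi, rafefeop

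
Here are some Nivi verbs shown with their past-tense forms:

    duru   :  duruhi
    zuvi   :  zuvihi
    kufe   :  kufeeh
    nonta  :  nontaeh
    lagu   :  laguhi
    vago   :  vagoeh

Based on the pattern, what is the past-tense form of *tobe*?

tobeeh

The suffix is conditioned by the last vowel: -hi when the last vowel of the stem is a high vowel (*duru*, *zuvi*, *lagu*); -eh when the last vowel of the stem is a non-high vowel (*kufe*, *nonta*, *vago*).
*tobe* — last vowel /e/ (a non-high vowel) → -eh → *tobeeh*.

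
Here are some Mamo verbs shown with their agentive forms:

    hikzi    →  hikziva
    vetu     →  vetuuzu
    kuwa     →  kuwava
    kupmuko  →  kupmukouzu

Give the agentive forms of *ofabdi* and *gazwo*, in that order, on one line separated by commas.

ofabdiva, gazwouzu

The suffix is conditioned by the last vowel: -uzu when the last vowel of the stem is a rounded vowel (*vetu*, *kupmuko*); -va when the last vowel of the stem is an unrounded vowel (*hikzi*, *kuwa*).
*ofabdi*: last vowel = /i/, an unrounded vowel → -va → *ofabdiva*.
*gazwo* — last vowel /o/ (a rounded vowel) → -uzu → *gazwouzu*.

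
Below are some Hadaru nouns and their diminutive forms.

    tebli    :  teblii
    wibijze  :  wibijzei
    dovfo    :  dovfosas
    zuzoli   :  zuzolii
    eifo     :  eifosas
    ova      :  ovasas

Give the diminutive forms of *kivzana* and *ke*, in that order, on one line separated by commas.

kivzanasas, kei

The suffix is conditioned by the last vowel: -i when the last vowel of the stem is a front vowel (*tebli*, *wibijze*, *zuzoli*); -sas when the last vowel of the stem is a back vowel (*dovfo*, *eifo*, *ova*).
*kivzana*: last vowel = /a/, a back vowel → -sas → *kivzanasas*.
The last vowel of *ke* is /e/, which is a front vowel, so the suffix is -i, giving *kei*.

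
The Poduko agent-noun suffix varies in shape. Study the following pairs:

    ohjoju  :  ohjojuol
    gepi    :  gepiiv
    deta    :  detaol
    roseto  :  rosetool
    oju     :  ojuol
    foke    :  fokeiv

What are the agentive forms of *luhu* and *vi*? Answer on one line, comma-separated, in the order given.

The alternation tracks the last vowel of the stem — -iv when the last vowel of the stem is a front vowel (*gepi*, *foke*); -ol when the last vowel of the stem is a back vowel (*ohjoju*, *deta*, *roseto*, *oju*).
*luhu* — last vowel /u/ (a back vowel) → -ol → *luhuol*.
Since the last vowel of *vi* is /i/ (a front vowel), it takes -iv, giving *viiv*.

luhuol, viiv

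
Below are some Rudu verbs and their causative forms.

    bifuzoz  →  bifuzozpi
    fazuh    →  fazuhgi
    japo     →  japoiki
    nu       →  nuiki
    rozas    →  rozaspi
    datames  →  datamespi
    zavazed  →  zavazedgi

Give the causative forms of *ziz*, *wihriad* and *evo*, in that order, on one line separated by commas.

zizpi, wihriadgi, evoiki

The alternation tracks the final sound of the stem — -pi when the stem ends in a sibilant (*bifuzoz*, *rozas*, *datames*); -gi when the stem ends in a non-sibilant consonant (*fazuh*, *zavazed*); -iki when the stem ends in a vowel (*japo*, *nu*).
*ziz*: final sound = /z/, a sibilant → -pi → *zizpi*.
The final sound of *wihriad* is /d/, which is a non-sibilant consonant, so the suffix is -gi, giving *wihriadgi*.
The final sound of *evo* is /o/, which is a vowel, so the suffix is -iki, giving *evoiki*.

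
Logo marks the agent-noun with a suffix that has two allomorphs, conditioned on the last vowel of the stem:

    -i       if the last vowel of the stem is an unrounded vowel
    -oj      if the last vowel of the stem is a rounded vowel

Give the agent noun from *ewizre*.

*ewizre* — last vowel /e/ (an unrounded vowel) → -i → *ewizrei*.

ewizrei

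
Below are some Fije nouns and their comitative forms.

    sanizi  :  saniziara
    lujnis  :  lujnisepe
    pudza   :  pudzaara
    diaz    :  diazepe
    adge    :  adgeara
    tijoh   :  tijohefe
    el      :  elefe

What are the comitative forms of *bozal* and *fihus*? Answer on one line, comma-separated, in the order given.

bozalefe, fihusepe

Looking at the final sound of each stem: -epe when the stem ends in a sibilant (*lujnis*, *diaz*); -efe when the stem ends in a non-sibilant consonant (*tijoh*, *el*); -ara when the stem ends in a vowel (*sanizi*, *pudza*, *adge*).
The final sound of *bozal* is /l/, which is a non-sibilant consonant, so the suffix is -efe, giving *bozalefe*.
*fihus* — final sound /s/ (a sibilant) → -epe → *fihusepe*.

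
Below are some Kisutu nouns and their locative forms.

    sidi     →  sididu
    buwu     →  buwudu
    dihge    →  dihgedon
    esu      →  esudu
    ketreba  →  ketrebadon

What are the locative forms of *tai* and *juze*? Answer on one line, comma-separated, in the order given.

taidu, juzedon

The suffix is conditioned by the last vowel: -du when the last vowel of the stem is a high vowel (*sidi*, *buwu*, *esu*); -don when the last vowel of the stem is a non-high vowel (*dihge*, *ketreba*).
*tai* — last vowel /i/ (a high vowel) → -du → *taidu*.
The last vowel of *juze* is /e/, which is a non-high vowel, so the suffix is -don, giving *juzedon*.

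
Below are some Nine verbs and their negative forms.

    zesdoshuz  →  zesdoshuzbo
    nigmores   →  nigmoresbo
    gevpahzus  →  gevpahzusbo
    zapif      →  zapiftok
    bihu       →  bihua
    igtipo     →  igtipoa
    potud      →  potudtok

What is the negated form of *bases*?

basesbo

The suffix is conditioned by the final sound: -bo when the stem ends in a sibilant (*zesdoshuz*, *nigmores*, *gevpahzus*); -tok when the stem ends in a non-sibilant consonant (*zapif*, *potud*); -a when the stem ends in a vowel (*bihu*, *igtipo*).
*bases*: final sound = /s/, a sibilant → -bo → *basesbo*.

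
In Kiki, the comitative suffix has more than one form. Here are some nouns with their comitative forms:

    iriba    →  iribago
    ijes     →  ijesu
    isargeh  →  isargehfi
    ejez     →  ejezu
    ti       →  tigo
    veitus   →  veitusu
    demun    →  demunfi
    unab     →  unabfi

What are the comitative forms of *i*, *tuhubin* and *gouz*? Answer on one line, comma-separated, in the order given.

igo, tuhubinfi, gouzu

Looking at the final sound of each stem: -u when the stem ends in a sibilant (*ijes*, *ejez*, *veitus*); -fi when the stem ends in a non-sibilant consonant (*isargeh*, *demun*, *unab*); -go when the stem ends in a vowel (*iriba*, *ti*).
Since the final sound of *i* is /i/ (a vowel), it takes -go, giving *igo*.
Since the final sound of *tuhubin* is /n/ (a non-sibilant consonant), it takes -fi, giving *tuhubinfi*.
*gouz*: final sound = /z/, a sibilant → -u → *gouzu*.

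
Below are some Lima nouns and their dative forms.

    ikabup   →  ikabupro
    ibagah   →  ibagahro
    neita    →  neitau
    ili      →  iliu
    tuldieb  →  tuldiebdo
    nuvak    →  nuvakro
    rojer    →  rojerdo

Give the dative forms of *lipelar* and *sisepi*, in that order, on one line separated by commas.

lipelardo, sisepiu

The alternation tracks the final sound of the stem — -ro when the stem ends in a voiceless consonant (*ikabup*, *ibagah*, *nuvak*); -do when the stem ends in a voiced consonant (*tuldieb*, *rojer*); -u when the stem ends in a vowel (*neita*, *ili*).
*lipelar* — final sound /r/ (a voiced consonant) → -do → *lipelardo*.
The final sound of *sisepi* is /i/, which is a vowel, so the suffix is -u, giving *sisepiu*.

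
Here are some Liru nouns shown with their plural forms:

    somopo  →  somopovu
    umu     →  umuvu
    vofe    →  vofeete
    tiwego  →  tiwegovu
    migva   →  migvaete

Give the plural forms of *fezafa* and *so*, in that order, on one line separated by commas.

fezafaete, sovu

Looking at the last vowel of each stem: -vu when the last vowel of the stem is a rounded vowel (*somopo*, *umu*, *tiwego*); -ete when the last vowel of the stem is an unrounded vowel (*vofe*, *migva*).
*fezafa*: last vowel = /a/, an unrounded vowel → -ete → *fezafaete*.
Since the last vowel of *so* is /o/ (a rounded vowel), it takes -vu, giving *sovu*.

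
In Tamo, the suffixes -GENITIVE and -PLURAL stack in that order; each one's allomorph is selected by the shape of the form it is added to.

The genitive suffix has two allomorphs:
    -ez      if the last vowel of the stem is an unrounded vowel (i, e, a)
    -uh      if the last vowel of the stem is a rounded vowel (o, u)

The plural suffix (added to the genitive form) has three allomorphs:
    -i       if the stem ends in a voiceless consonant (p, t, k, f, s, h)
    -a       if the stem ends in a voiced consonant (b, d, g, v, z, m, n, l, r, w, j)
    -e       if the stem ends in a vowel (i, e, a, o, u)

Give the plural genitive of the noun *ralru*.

ralruuhi

*ralru* — last vowel /u/ (a rounded vowel) → -uh → *ralruuh*.
The genitive form *ralruuh*: final sound = /h/, a voiceless consonant → -i → *ralruuhi*.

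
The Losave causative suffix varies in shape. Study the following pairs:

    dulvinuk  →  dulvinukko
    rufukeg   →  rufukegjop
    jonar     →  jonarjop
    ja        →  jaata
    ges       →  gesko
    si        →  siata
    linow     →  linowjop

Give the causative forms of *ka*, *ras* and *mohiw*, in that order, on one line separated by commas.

kaata, rasko, mohiwjop

The pattern is voicing of the final sound: -ko when the stem ends in a voiceless consonant (*dulvinuk*, *ges*); -jop when the stem ends in a voiced consonant (*rufukeg*, *jonar*, *linow*); -ata when the stem ends in a vowel (*ja*, *si*).
*ka*: final sound = /a/, a vowel → -ata → *kaata*.
*ras*: final sound = /s/, a voiceless consonant → -ko → *rasko*.
Since the final sound of *mohiw* is /w/ (a voiced consonant), it takes -jop, giving *mohiwjop*.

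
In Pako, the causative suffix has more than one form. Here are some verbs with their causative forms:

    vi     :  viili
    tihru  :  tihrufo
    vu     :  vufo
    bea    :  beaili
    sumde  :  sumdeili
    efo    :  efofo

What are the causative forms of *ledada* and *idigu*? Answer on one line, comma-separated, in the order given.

ledadaili, idigufo

The alternation tracks the last vowel of the stem — -fo when the last vowel of the stem is a rounded vowel (*tihru*, *vu*, *efo*); -ili when the last vowel of the stem is an unrounded vowel (*vi*, *bea*, *sumde*).
The last vowel of *ledada* is /a/, which is an unrounded vowel, so the suffix is -ili, giving *ledadaili*.
Since the last vowel of *idigu* is /u/ (a rounded vowel), it takes -fo, giving *idigufo*.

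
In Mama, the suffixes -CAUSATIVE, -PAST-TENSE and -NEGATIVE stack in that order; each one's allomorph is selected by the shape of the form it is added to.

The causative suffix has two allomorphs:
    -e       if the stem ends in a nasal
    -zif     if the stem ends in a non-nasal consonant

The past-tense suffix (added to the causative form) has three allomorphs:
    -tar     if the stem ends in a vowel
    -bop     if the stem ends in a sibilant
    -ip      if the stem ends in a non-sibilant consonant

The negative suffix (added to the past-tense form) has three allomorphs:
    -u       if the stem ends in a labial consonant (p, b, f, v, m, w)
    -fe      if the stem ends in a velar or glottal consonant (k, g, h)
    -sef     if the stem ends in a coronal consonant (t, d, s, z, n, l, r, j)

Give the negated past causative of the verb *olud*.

oludzifipu

*olud* — final consonant /d/ (non-nasal) → -zif → *oludzif*.
Since the final sound of the causative form *oludzif* is /f/ (a non-sibilant consonant), it takes -ip, giving *oludzifip*.
Since the final consonant of the past-tense form *oludzifip* is /p/ (labial), it takes -u, giving *oludzifipu*.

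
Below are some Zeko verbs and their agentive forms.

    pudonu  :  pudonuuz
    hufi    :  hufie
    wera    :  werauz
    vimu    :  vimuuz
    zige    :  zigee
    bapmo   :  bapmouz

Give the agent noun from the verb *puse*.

Looking at the last vowel of each stem: -e when the last vowel of the stem is a front vowel (*hufi*, *zige*); -uz when the last vowel of the stem is a back vowel (*pudonu*, *wera*, *vimu*, *bapmo*).
The last vowel of *puse* is /e/, which is a front vowel, so the suffix is -e, giving *pusee*.

pusee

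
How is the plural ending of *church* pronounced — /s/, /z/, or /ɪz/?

/ɪz/

The stem *church* ends in a sibilant (/s, z, ʃ, ʒ, tʃ, dʒ/).
The plural suffix surfaces as /ɪz/ after sibilants, /s/ after other voiceless consonants, and /z/ after other voiced sounds.
So the plural -s on *church* is pronounced /ɪz/.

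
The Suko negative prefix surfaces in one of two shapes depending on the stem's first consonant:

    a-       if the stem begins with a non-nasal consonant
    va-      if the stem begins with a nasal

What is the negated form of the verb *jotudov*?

ajotudov

The first consonant of *jotudov* is /j/, which is non-nasal, so the prefix is a-, giving *ajotudov*.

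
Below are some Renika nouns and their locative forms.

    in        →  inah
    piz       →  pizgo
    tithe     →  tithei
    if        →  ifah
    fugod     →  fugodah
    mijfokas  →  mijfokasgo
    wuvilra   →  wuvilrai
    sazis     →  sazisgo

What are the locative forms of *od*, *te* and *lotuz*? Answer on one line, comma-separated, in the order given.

odah, tei, lotuzgo

The pattern is sibilance of the final sound: -go when the stem ends in a sibilant (*piz*, *mijfokas*, *sazis*); -ah when the stem ends in a non-sibilant consonant (*in*, *if*, *fugod*); -i when the stem ends in a vowel (*tithe*, *wuvilra*).
*od* — final sound /d/ (a non-sibilant consonant) → -ah → *odah*.
Since the final sound of *te* is /e/ (a vowel), it takes -i, giving *tei*.
*lotuz* — final sound /z/ (a sibilant) → -go → *lotuzgo*.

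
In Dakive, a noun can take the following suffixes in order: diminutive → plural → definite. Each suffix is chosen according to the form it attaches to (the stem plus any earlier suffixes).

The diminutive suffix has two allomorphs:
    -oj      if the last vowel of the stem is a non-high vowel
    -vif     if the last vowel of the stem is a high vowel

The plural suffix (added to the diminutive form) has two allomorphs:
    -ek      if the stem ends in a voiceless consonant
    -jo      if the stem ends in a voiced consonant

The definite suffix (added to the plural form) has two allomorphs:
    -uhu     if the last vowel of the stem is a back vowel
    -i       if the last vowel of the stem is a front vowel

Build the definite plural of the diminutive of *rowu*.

rowuvifeki

Since the last vowel of *rowu* is /u/ (a high vowel), it takes -vif, giving *rowuvif*.
Since the final consonant of the diminutive form *rowuvif* is /f/ (voiceless), it takes -ek, giving *rowuvifek*.
The last vowel of the plural form *rowuvifek* is /e/, which is a front vowel, so the definite suffix is -i, giving *rowuvifeki*.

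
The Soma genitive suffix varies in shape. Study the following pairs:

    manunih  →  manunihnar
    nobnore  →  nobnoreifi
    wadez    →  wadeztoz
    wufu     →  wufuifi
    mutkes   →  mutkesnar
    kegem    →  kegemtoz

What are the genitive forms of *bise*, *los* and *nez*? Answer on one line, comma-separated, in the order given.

The pattern is voicing of the final sound: -nar when the stem ends in a voiceless consonant (*manunih*, *mutkes*); -toz when the stem ends in a voiced consonant (*wadez*, *kegem*); -ifi when the stem ends in a vowel (*nobnore*, *wufu*).
Since the final sound of *bise* is /e/ (a vowel), it takes -ifi, giving *biseifi*.
*los*: final sound = /s/, a voiceless consonant → -nar → *losnar*.
Since the final sound of *nez* is /z/ (a voiced consonant), it takes -toz, giving *neztoz*.

biseifi, losnar, neztoz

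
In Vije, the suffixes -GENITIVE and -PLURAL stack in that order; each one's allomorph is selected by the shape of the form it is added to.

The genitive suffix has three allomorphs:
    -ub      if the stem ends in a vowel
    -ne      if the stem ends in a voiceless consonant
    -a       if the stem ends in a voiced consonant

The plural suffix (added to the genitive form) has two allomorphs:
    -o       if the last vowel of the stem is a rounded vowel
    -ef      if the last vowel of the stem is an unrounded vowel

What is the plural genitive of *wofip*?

wofipneef

Since the final sound of *wofip* is /p/ (a voiceless consonant), it takes -ne, giving *wofipne*.
The genitive form *wofipne* — last vowel /e/ (an unrounded vowel) → -ef → *wofipneef*.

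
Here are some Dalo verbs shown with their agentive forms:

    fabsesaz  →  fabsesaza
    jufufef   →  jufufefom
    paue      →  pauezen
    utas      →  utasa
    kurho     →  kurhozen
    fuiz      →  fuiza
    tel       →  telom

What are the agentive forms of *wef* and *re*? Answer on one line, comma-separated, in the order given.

Looking at the final sound of each stem: -a when the stem ends in a sibilant (*fabsesaz*, *utas*, *fuiz*); -om when the stem ends in a non-sibilant consonant (*jufufef*, *tel*); -zen when the stem ends in a vowel (*paue*, *kurho*).
*wef* — final sound /f/ (a non-sibilant consonant) → -om → *wefom*.
*re* — final sound /e/ (a vowel) → -zen → *rezen*.

wefom, rezen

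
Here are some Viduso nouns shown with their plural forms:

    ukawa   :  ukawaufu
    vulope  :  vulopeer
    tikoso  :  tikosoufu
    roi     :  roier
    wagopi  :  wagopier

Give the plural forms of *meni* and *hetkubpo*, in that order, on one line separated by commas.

menier, hetkubpoufu

The suffix is conditioned by the last vowel: -er when the last vowel of the stem is a front vowel (*vulope*, *roi*, *wagopi*); -ufu when the last vowel of the stem is a back vowel (*ukawa*, *tikoso*).
*meni*: last vowel = /i/, a front vowel → -er → *menier*.
Since the last vowel of *hetkubpo* is /o/ (a back vowel), it takes -ufu, giving *hetkubpoufu*.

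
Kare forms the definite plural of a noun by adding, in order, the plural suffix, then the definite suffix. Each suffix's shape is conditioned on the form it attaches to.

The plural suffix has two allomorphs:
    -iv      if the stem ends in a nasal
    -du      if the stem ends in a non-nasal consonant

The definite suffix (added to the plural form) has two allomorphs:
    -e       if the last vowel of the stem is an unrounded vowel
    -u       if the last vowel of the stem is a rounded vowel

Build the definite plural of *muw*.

muwduu

*muw*: final consonant = /w/, non-nasal → -du → *muwdu*.
The plural form *muwdu* — last vowel /u/ (a rounded vowel) → -u → *muwduu*.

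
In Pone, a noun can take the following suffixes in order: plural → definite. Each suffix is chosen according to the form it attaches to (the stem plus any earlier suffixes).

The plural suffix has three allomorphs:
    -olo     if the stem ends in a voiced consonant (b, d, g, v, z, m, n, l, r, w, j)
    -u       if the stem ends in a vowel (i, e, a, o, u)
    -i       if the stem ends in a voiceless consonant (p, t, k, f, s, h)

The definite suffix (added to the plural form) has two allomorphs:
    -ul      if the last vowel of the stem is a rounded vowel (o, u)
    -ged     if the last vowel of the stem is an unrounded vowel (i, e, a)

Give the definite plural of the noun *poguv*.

poguvoloul

*poguv*: final sound = /v/, a voiced consonant → -olo → *poguvolo*.
Since the last vowel of the plural form *poguvolo* is /o/ (a rounded vowel), it takes -ul, giving *poguvoloul*.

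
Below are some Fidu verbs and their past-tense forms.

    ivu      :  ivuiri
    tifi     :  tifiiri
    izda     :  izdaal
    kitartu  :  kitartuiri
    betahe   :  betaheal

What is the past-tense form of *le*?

leal

The suffix is conditioned by the last vowel: -iri when the last vowel of the stem is a high vowel (*ivu*, *tifi*, *kitartu*); -al when the last vowel of the stem is a non-high vowel (*izda*, *betahe*).
The last vowel of *le* is /e/, which is a non-high vowel, so the suffix is -al, giving *leal*.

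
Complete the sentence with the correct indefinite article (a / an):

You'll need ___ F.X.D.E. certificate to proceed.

an

The indefinite article is chosen by the initial *sound* of the following word, not its spelling.
The initialism *F.X.D.E.* is read letter by letter; the first letter, F, is pronounced /ɛf/, which begins with a vowel sound.
So the article is *an*: You'll need an F.X.D.E. certificate to proceed.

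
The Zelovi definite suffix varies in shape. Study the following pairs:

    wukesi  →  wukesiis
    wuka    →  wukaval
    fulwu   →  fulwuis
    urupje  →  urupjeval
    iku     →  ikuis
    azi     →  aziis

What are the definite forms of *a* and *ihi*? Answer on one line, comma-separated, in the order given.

The pattern is height harmony: -is when the last vowel of the stem is a high vowel (*wukesi*, *fulwu*, *iku*, *azi*); -val when the last vowel of the stem is a non-high vowel (*wuka*, *urupje*).
The last vowel of *a* is /a/, which is a non-high vowel, so the suffix is -val, giving *aval*.
*ihi*: last vowel = /i/, a high vowel → -is → *ihiis*.

aval, ihiis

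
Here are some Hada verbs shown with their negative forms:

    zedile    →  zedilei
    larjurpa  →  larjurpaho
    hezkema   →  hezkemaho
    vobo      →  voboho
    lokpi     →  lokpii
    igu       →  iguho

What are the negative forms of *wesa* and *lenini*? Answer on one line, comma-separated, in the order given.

wesaho, leninii

The alternation tracks the last vowel of the stem — -i when the last vowel of the stem is a front vowel (*zedile*, *lokpi*); -ho when the last vowel of the stem is a back vowel (*larjurpa*, *hezkema*, *vobo*, *igu*).
The last vowel of *wesa* is /a/, which is a back vowel, so the suffix is -ho, giving *wesaho*.
*lenini* — last vowel /i/ (a front vowel) → -i → *leninii*.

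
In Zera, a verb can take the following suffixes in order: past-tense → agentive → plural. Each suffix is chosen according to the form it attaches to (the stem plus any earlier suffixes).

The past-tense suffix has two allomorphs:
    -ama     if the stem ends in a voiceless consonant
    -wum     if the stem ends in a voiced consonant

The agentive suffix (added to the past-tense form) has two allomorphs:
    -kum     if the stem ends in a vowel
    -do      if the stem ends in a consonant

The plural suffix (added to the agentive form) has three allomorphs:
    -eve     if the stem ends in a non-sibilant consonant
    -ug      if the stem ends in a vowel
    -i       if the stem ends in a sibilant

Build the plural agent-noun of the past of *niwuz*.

The final consonant of *niwuz* is /z/, which is voiced, so the past-tense suffix is -wum, giving *niwuzwum*.
The past-tense form *niwuzwum*: final sound = /m/, a consonant → -do → *niwuzwumdo*.
The agentive form *niwuzwumdo* — final sound /o/ (a vowel) → -ug → *niwuzwumdoug*.

niwuzwumdoug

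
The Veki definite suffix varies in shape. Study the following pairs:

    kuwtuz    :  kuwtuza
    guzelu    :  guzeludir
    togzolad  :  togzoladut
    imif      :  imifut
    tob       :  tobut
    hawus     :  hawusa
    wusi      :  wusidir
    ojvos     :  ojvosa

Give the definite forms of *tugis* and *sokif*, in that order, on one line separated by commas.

The alternation tracks the final sound of the stem — -a when the stem ends in a sibilant (*kuwtuz*, *hawus*, *ojvos*); -ut when the stem ends in a non-sibilant consonant (*togzolad*, *imif*, *tob*); -dir when the stem ends in a vowel (*guzelu*, *wusi*).
*tugis* — final sound /s/ (a sibilant) → -a → *tugisa*.
The final sound of *sokif* is /f/, which is a non-sibilant consonant, so the suffix is -ut, giving *sokifut*.

tugisa, sokifut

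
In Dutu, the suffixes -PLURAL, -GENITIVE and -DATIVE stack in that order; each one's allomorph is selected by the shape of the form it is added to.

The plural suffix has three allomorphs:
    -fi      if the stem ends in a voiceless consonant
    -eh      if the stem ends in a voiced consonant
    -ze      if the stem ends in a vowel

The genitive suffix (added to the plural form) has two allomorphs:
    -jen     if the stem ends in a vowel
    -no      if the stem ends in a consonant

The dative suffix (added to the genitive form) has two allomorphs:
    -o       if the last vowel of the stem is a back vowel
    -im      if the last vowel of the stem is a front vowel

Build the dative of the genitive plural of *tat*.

tatfijenim

Since the final sound of *tat* is /t/ (a voiceless consonant), it takes -fi, giving *tatfi*.
The final sound of the plural form *tatfi* is /i/, which is a vowel, so the genitive suffix is -jen, giving *tatfijen*.
The genitive form *tatfijen*: last vowel = /e/, a front vowel → -im → *tatfijenim*.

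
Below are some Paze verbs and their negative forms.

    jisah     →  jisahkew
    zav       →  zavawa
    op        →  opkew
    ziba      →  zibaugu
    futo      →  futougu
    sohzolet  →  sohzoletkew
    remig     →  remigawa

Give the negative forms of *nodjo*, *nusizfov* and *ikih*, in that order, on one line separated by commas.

The alternation tracks the final sound of the stem — -kew when the stem ends in a voiceless consonant (*jisah*, *op*, *sohzolet*); -awa when the stem ends in a voiced consonant (*zav*, *remig*); -ugu when the stem ends in a vowel (*ziba*, *futo*).
Since the final sound of *nodjo* is /o/ (a vowel), it takes -ugu, giving *nodjougu*.
*nusizfov*: final sound = /v/, a voiced consonant → -awa → *nusizfovawa*.
The final sound of *ikih* is /h/, which is a voiceless consonant, so the suffix is -kew, giving *ikihkew*.

nodjougu, nusizfovawa, ikihkew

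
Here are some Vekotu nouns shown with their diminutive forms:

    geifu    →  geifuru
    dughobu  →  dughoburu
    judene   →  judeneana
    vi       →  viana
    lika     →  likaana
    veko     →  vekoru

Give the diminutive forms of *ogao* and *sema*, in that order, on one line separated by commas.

ogaoru, semaana

The pattern is rounding harmony: -ru when the last vowel of the stem is a rounded vowel (*geifu*, *dughobu*, *veko*); -ana when the last vowel of the stem is an unrounded vowel (*judene*, *vi*, *lika*).
The last vowel of *ogao* is /o/, which is a rounded vowel, so the suffix is -ru, giving *ogaoru*.
The last vowel of *sema* is /a/, which is an unrounded vowel, so the suffix is -ana, giving *semaana*.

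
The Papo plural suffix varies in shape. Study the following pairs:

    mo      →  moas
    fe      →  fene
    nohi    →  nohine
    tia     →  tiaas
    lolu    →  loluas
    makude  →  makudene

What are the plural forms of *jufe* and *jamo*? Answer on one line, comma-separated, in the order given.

jufene, jamoas

The pattern is front/back vowel harmony: -ne when the last vowel of the stem is a front vowel (*fe*, *nohi*, *makude*); -as when the last vowel of the stem is a back vowel (*mo*, *tia*, *lolu*).
*jufe* — last vowel /e/ (a front vowel) → -ne → *jufene*.
*jamo*: last vowel = /o/, a back vowel → -as → *jamoas*.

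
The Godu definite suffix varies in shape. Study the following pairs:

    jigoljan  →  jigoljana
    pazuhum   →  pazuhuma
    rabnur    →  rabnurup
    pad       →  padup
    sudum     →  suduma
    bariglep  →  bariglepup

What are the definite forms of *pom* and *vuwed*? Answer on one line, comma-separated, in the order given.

poma, vuwedup

The suffix is conditioned by the final consonant: -a when the stem ends in a nasal (*jigoljan*, *pazuhum*, *sudum*); -up when the stem ends in a non-nasal consonant (*rabnur*, *pad*, *bariglep*).
*pom* — final consonant /m/ (a nasal) → -a → *poma*.
*vuwed*: final consonant = /d/, non-nasal → -up → *vuwedup*.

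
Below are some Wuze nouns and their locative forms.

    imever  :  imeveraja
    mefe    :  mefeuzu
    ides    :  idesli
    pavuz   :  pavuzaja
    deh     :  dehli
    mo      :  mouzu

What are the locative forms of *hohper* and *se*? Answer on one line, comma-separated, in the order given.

hohperaja, seuzu

The suffix is conditioned by the final sound: -li when the stem ends in a voiceless consonant (*ides*, *deh*); -aja when the stem ends in a voiced consonant (*imever*, *pavuz*); -uzu when the stem ends in a vowel (*mefe*, *mo*).
The final sound of *hohper* is /r/, which is a voiced consonant, so the suffix is -aja, giving *hohperaja*.
*se* — final sound /e/ (a vowel) → -uzu → *seuzu*.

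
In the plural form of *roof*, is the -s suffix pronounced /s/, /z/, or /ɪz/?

The stem *roof* ends in a voiceless non-sibilant consonant.
The plural suffix surfaces as /ɪz/ after sibilants, /s/ after other voiceless consonants, and /z/ after other voiced sounds.
So the plural -s on *roof* is pronounced /s/.

/s/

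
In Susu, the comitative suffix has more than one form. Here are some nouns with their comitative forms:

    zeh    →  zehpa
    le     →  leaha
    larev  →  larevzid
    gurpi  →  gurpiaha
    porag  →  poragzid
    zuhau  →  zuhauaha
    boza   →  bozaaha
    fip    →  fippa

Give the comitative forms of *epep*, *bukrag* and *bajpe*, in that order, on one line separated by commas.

Looking at the final sound of each stem: -pa when the stem ends in a voiceless consonant (*zeh*, *fip*); -zid when the stem ends in a voiced consonant (*larev*, *porag*); -aha when the stem ends in a vowel (*le*, *gurpi*, *zuhau*, *boza*).
*epep*: final sound = /p/, a voiceless consonant → -pa → *epeppa*.
*bukrag*: final sound = /g/, a voiced consonant → -zid → *bukragzid*.
*bajpe*: final sound = /e/, a vowel → -aha → *bajpeaha*.

epeppa, bukragzid, bajpeaha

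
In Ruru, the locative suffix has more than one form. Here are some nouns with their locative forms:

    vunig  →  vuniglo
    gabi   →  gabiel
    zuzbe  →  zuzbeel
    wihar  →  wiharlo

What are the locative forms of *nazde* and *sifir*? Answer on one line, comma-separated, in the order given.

The alternation tracks the final sound of the stem — -lo when the stem ends in a consonant (*vunig*, *wihar*); -el when the stem ends in a vowel (*gabi*, *zuzbe*).
The final sound of *nazde* is /e/, which is a vowel, so the suffix is -el, giving *nazdeel*.
The final sound of *sifir* is /r/, which is a consonant, so the suffix is -lo, giving *sifirlo*.

nazdeel, sifirlo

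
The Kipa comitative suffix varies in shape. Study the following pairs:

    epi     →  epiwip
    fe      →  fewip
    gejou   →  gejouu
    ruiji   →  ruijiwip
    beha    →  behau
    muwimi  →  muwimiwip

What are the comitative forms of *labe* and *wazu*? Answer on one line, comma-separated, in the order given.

labewip, wazuu

The pattern is front/back vowel harmony: -wip when the last vowel of the stem is a front vowel (*epi*, *fe*, *ruiji*, *muwimi*); -u when the last vowel of the stem is a back vowel (*gejou*, *beha*).
The last vowel of *labe* is /e/, which is a front vowel, so the suffix is -wip, giving *labewip*.
*wazu* — last vowel /u/ (a back vowel) → -u → *wazuu*.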